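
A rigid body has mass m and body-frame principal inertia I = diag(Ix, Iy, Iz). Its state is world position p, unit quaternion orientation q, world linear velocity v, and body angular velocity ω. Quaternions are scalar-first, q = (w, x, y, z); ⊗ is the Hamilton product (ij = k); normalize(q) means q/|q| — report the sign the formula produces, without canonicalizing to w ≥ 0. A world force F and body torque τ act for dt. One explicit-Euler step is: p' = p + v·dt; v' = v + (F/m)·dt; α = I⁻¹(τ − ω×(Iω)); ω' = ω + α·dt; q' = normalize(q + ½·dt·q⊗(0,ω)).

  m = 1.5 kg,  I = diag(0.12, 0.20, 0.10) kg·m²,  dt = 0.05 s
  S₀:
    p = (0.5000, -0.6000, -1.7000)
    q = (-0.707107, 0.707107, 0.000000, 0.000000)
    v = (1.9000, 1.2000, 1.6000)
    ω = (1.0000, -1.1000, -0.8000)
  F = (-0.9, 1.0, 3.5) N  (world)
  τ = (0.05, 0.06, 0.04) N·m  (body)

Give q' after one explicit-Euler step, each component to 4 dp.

q' = (-0.7241, 0.6888, 0.0336, -0.0053)

2q̇ = q⊗(0,ω) = (-0.7071070, -0.7071070, 1.3435033, -0.2121321)
q' = normalize(q + ½dt·q⊗(0,ω)) = (-0.7241, 0.6888, 0.0336, -0.0053)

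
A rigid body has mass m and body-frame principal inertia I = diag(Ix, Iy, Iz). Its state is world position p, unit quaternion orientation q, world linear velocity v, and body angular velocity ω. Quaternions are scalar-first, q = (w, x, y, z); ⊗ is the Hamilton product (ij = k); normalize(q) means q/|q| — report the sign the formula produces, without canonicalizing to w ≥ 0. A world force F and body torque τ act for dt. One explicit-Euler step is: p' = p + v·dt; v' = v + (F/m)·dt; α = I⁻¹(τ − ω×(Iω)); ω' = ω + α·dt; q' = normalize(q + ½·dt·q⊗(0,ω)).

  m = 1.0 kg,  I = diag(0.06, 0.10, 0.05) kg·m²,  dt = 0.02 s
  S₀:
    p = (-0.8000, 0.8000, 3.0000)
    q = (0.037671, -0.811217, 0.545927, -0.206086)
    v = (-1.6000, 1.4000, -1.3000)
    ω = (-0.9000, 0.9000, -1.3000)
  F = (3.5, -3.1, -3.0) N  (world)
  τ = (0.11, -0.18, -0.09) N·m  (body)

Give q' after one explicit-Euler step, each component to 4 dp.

q⊗(0,ω) = (-1.4893414, -0.5581316, -0.8352008, -0.2877333)
q' = normalize(q + ½dt·q⊗(0,ω)) = (0.0228, -0.8167, 0.5375, -0.2089)

q' = (0.0228, -0.8167, 0.5375, -0.2089)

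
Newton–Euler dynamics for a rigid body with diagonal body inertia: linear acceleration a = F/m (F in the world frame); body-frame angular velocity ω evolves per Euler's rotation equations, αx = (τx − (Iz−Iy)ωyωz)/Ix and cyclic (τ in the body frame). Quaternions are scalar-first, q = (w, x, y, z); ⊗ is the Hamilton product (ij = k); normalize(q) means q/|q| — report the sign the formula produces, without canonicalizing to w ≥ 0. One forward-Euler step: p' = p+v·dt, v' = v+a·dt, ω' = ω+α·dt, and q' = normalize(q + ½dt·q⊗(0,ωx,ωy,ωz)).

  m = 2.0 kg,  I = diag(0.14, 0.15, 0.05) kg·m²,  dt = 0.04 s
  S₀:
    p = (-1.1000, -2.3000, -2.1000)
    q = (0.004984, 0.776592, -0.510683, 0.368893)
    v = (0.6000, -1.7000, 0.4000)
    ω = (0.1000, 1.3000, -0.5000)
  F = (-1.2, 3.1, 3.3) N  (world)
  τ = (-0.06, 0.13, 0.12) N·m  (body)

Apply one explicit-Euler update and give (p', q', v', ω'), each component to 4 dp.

p' = (-1.0760, -2.3680, -2.0840)
q' = (0.0204, 0.7718, -0.5019, 0.3899)
v' = (0.5760, -1.6380, 0.4660)
ω' = (0.0643, 1.3359, -0.4050)

p + v·dt = (-1.0760, -2.3680, -2.0840)
v + (F/m)dt = (0.5760, -1.6380, 0.4660)
precession coupling ω×(Iω) = (0.0650, -0.0045, 0.0013)
(τ − ω×Iω)/I = (-0.8929, 0.8967, 2.3740)
ω' = ω + α·dt = (0.0643, 1.3359, -0.4050)
q⊗(0,ω) = (0.7706752, -0.2237210, 0.4316645, 1.0581459)
updated quaternion q' = (0.0204, 0.7718, -0.5019, 0.3899)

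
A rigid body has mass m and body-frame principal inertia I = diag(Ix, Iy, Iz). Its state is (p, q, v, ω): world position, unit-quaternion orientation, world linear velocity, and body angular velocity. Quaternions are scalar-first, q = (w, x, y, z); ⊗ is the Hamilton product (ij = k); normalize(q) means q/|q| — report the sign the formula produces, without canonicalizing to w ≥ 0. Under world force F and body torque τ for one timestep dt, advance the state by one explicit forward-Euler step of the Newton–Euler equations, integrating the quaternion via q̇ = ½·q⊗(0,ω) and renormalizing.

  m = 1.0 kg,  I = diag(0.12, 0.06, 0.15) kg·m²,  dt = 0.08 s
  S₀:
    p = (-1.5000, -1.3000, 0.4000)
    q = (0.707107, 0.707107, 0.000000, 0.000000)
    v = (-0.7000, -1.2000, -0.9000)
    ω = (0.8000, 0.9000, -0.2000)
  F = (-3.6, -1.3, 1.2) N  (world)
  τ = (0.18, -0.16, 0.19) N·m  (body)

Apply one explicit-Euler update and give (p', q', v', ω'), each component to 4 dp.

α = I⁻¹(τ − ω×Iω) = (1.6350, -2.7467, 1.5547)
ω' = ω + α·dt = (0.9308, 0.6803, -0.0756)
q⊗(0,ω) = (-0.5656856, 0.5656856, 0.7778177, 0.4949749)
updated quaternion q' = (0.6837, 0.7289, 0.0311, 0.0198)
a = (-3.6000, -1.3000, 1.2000)
p + v·dt = (-1.5560, -1.3960, 0.3280)
v + (F/m)dt = (-0.9880, -1.3040, -0.8040)

p' = (-1.5560, -1.3960, 0.3280)
q' = (0.6837, 0.7289, 0.0311, 0.0198)
v' = (-0.9880, -1.3040, -0.8040)
ω' = (0.9308, 0.6803, -0.0756)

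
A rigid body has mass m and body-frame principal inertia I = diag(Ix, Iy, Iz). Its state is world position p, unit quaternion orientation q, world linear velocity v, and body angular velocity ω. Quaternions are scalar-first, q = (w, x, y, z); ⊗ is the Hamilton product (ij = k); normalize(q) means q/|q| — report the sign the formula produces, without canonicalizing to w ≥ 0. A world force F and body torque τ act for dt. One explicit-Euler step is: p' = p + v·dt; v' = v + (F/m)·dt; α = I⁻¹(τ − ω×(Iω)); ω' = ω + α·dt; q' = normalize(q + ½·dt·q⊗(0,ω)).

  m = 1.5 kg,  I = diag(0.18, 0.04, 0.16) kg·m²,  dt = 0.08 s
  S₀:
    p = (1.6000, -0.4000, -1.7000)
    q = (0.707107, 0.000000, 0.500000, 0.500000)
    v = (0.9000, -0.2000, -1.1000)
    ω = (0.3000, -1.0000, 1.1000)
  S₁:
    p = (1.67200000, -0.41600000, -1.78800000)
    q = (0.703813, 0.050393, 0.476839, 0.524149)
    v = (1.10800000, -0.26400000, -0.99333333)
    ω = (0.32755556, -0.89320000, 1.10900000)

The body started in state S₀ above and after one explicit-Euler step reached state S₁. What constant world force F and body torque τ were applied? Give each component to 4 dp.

F = (3.9000, -1.2000, 2.0000)
τ = (-0.0700, 0.0600, 0.0600)

Δv = v₁−v₀ = (0.20800000, -0.06400000, 0.10666667)
applied force F = (3.9000, -1.2000, 2.0000)
ω₁ − ω₀ = (0.02755556, 0.10680000, 0.00900000)
applied torque τ = (-0.0700, 0.0600, 0.0600)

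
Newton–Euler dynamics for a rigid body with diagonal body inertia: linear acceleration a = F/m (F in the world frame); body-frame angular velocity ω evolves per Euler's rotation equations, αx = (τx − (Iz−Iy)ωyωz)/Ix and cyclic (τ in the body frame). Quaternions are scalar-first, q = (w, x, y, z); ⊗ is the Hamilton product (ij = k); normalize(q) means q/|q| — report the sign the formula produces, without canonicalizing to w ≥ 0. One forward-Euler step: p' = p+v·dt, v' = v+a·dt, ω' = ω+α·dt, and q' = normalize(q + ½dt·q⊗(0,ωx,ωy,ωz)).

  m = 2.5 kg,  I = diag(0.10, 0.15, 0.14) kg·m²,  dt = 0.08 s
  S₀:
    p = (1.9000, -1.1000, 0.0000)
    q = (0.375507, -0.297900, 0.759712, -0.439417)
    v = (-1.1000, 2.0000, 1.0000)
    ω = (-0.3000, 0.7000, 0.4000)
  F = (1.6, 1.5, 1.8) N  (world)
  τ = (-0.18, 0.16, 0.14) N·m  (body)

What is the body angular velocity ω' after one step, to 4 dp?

α = I⁻¹(τ − ω×Iω) = (-1.7720, 1.0347, 1.0750)
new body rate ω' = (-0.4418, 0.7828, 0.4860)

ω' = (-0.4418, 0.7828, 0.4860)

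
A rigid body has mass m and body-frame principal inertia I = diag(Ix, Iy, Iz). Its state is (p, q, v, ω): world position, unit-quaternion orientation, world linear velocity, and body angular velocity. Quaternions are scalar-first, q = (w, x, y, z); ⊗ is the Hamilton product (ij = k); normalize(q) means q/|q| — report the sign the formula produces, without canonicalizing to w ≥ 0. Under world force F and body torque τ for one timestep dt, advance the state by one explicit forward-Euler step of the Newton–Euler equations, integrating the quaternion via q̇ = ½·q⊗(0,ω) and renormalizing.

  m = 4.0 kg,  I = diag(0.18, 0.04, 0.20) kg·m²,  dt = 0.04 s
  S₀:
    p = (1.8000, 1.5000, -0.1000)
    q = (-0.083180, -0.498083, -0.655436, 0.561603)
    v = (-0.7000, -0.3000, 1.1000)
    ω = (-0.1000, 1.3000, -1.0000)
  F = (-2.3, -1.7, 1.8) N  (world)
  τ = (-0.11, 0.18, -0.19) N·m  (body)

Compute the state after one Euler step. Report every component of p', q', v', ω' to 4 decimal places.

p' = (1.7720, 1.4880, -0.0560)
q' = (-0.0559, -0.4991, -0.6683, 0.5487)
v' = (-0.7230, -0.3170, 1.1180)
ω' = (-0.0782, 1.4820, -1.0416)

α = I⁻¹(τ − ω×Iω) = (0.5444, 4.5500, -1.0410)
new body rate ω' = (-0.0782, 1.4820, -1.0416)
q⊗(0,ω) = (1.3638615, -0.0663299, -0.6623773, -0.6298715)
q' = normalize(q + ½dt·q⊗(0,ω)) = (-0.0559, -0.4991, -0.6683, 0.5487)
a = F/m = (-0.5750, -0.4250, 0.4500)
p + v·dt = (1.7720, 1.4880, -0.0560)
new velocity v' = (-0.7230, -0.3170, 1.1180)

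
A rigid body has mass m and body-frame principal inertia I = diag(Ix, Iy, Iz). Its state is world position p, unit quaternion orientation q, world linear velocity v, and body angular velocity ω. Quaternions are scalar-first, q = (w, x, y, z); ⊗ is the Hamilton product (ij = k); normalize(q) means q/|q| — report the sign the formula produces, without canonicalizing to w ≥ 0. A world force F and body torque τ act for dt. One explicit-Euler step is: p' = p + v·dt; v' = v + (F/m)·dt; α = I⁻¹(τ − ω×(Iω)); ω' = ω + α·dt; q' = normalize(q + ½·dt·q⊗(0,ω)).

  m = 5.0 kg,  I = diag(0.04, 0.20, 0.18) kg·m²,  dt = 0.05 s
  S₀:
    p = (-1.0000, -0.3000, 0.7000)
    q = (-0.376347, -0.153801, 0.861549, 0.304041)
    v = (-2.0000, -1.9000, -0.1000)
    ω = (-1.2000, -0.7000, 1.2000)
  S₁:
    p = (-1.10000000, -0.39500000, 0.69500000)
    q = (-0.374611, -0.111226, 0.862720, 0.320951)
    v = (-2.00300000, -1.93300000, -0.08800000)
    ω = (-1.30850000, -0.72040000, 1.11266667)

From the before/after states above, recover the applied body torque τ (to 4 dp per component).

τ = (-0.0700, 0.1200, -0.1800)

rate change Δω = (-0.10850000, -0.02040000, -0.08733333)
ω₀×(Iω₀) = (0.0168, 0.2016, 0.1344)
applied torque τ = (-0.0700, 0.1200, -0.1800)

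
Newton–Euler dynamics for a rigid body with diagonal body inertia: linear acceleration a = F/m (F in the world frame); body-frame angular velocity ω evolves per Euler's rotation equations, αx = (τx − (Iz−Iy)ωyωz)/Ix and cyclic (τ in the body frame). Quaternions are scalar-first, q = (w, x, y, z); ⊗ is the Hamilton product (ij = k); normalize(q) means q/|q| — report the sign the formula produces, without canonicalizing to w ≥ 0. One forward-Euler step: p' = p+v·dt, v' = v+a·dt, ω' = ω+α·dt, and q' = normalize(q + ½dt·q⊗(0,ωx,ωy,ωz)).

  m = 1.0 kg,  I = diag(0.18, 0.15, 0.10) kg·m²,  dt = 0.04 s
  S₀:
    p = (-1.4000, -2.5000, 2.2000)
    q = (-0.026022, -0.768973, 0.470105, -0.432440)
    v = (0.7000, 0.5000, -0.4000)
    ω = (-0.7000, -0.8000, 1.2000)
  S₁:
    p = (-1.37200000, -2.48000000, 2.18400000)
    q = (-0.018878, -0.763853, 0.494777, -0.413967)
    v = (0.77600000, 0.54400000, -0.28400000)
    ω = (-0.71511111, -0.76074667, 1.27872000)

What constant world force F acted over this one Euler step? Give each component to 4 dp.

Δv = v₁−v₀ = (0.07600000, 0.04400000, 0.11600000)
m·(v₁−v₀)/dt = (1.9000, 1.1000, 2.9000)

F = (1.9000, 1.1000, 2.9000)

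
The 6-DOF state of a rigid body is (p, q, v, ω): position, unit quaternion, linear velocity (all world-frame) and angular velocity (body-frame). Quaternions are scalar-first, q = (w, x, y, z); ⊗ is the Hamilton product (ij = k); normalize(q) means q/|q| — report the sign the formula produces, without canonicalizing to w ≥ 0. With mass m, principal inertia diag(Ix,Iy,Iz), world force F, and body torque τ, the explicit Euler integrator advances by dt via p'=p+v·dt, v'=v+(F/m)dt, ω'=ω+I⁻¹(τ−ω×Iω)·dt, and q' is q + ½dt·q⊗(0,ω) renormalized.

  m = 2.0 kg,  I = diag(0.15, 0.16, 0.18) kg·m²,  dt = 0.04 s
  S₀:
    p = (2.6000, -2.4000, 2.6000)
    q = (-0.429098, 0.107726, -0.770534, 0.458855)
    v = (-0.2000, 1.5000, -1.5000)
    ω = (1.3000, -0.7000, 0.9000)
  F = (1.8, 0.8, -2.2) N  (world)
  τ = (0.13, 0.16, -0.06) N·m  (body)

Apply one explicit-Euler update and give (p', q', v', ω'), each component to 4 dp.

p' = (2.5920, -2.3400, 2.5400)
q' = (-0.4507, 0.0891, -0.7541, 0.4694)
v' = (-0.1640, 1.5160, -1.5440)
ω' = (1.3380, -0.6512, 0.8887)

(τ − ω×Iω)/I = (0.9507, 1.2194, -0.2828)
ω' = ω + α·dt = (1.3380, -0.6512, 0.8887)
q⊗(0,ω) = (-1.0923871, -0.9301095, 0.7999267, 0.5400978)
q' = normalize(q + ½dt·q⊗(0,ω)) = (-0.4507, 0.0891, -0.7541, 0.4694)
p + v·dt = (2.5920, -2.3400, 2.5400)
new velocity v' = (-0.1640, 1.5160, -1.5440)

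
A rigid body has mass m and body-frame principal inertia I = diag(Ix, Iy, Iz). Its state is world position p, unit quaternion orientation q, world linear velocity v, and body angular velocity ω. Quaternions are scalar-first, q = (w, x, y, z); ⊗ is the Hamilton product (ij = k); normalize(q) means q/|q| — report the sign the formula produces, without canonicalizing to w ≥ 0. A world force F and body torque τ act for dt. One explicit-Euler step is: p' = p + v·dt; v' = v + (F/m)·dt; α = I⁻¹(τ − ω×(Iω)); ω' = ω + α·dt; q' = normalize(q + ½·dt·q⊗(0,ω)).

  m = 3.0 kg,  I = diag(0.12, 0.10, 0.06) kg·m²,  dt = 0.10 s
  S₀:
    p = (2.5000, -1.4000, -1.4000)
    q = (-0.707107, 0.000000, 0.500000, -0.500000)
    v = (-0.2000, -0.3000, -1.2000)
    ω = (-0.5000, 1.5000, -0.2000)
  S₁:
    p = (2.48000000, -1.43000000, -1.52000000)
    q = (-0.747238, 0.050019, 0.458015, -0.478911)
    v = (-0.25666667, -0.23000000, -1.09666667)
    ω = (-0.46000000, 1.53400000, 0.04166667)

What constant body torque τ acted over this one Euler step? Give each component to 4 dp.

τ = (0.0600, 0.0400, 0.1600)

Δω = ω₁−ω₀ = (0.04000000, 0.03400000, 0.24166667)
I·α + gyro = (0.0600, 0.0400, 0.1600)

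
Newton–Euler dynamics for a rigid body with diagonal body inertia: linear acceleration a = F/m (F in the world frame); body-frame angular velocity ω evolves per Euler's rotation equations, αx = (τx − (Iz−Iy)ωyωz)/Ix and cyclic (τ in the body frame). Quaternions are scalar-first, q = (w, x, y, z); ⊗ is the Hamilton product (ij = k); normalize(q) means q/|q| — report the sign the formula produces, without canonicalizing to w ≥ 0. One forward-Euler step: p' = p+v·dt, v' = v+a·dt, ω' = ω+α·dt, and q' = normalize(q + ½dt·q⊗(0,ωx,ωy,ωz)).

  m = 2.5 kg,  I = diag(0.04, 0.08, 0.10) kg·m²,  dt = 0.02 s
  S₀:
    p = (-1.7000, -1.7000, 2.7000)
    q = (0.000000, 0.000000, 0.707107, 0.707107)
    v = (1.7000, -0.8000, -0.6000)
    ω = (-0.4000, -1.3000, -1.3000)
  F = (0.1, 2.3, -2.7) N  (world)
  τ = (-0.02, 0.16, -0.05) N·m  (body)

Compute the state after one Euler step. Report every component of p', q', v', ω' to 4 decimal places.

p + v·dt = (-1.6660, -1.7160, 2.6880)
v + (F/m)dt = (1.7008, -0.7816, -0.6216)
ω×(Iω) gyroscopic = (0.0338, -0.0312, 0.0208)
(τ − ω×Iω)/I = (-1.3450, 2.3900, -0.7080)
ω' = ω + α·dt = (-0.4269, -1.2522, -1.3142)
q⊗(0,ω) = (1.8384782, 0.0000000, -0.2828428, 0.2828428)
q + ½dt·q⊗(0,ω), renormalized = (0.0184, 0.0000, 0.7042, 0.7098)

p' = (-1.6660, -1.7160, 2.6880)
q' = (0.0184, 0.0000, 0.7042, 0.7098)
v' = (1.7008, -0.7816, -0.6216)
ω' = (-0.4269, -1.2522, -1.3142)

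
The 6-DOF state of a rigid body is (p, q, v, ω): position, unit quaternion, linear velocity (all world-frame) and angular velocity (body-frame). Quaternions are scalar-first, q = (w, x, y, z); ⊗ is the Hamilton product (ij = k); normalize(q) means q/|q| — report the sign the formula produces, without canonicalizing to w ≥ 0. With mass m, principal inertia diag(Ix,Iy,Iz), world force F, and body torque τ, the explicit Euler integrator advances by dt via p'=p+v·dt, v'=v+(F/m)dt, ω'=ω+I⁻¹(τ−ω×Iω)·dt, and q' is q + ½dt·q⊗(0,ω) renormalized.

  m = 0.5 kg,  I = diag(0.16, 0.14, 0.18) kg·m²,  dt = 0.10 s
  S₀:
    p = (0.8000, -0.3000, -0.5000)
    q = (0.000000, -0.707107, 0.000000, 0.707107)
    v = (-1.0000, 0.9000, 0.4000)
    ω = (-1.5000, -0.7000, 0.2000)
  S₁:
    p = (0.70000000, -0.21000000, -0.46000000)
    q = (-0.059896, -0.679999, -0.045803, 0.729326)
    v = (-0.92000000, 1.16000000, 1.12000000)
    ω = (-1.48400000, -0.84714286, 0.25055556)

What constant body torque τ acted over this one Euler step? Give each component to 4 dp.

τ = (0.0200, -0.2000, 0.0700)

rate change Δω = (0.01600000, -0.14714286, 0.05055556)
applied torque τ = (0.0200, -0.2000, 0.0700)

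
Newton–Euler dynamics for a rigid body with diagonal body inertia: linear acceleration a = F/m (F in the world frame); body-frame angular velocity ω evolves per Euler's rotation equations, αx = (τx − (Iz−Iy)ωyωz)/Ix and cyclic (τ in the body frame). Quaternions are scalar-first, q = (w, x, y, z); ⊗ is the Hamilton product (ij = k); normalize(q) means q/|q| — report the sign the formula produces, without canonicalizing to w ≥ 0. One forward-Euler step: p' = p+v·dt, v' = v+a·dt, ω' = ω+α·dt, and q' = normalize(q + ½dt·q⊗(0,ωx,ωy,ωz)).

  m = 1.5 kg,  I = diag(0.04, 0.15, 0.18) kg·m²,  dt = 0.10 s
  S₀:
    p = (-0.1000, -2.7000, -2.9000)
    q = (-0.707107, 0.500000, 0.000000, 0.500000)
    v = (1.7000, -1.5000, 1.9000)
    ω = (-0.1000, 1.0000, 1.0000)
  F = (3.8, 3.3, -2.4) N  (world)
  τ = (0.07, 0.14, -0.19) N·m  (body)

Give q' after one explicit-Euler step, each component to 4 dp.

2q̇ = q⊗(0,ω) = (-0.4500000, -0.4292893, -1.2571070, -0.2071070)
q' = normalize(q + ½dt·q⊗(0,ω)) = (-0.7278, 0.4773, -0.0627, 0.4884)

q' = (-0.7278, 0.4773, -0.0627, 0.4884)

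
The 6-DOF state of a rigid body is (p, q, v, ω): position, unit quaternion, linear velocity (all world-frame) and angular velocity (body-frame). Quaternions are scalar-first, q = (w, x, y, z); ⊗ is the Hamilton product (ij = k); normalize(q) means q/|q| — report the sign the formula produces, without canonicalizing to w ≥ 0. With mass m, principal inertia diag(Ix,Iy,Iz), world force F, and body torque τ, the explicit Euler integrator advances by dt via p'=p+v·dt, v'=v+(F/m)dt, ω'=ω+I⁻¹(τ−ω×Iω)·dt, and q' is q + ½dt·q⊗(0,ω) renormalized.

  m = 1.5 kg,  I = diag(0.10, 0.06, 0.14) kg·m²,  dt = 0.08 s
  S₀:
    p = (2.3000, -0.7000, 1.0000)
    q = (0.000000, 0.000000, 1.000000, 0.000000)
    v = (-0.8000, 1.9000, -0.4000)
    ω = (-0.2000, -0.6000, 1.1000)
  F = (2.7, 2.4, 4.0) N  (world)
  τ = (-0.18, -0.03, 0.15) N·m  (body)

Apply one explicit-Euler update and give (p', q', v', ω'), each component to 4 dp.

p' = (2.2360, -0.5480, 0.9680)
q' = (0.0240, 0.0439, 0.9987, 0.0080)
v' = (-0.6560, 2.0280, -0.1867)
ω' = (-0.3018, -0.6517, 1.1885)

ω×(Iω) gyroscopic = (-0.0528, 0.0088, -0.0048)
angular accel α = (-1.2720, -0.6467, 1.1057)
ω' = ω + α·dt = (-0.3018, -0.6517, 1.1885)
Hamilton product q⊗(0,ω) = (0.6000000, 1.1000000, 0.0000000, 0.2000000)
updated quaternion q' = (0.0240, 0.0439, 0.9987, 0.0080)
linear accel F/m = (1.8000, 1.6000, 2.6667)
new position p' = (2.2360, -0.5480, 0.9680)
new velocity v' = (-0.6560, 2.0280, -0.1867)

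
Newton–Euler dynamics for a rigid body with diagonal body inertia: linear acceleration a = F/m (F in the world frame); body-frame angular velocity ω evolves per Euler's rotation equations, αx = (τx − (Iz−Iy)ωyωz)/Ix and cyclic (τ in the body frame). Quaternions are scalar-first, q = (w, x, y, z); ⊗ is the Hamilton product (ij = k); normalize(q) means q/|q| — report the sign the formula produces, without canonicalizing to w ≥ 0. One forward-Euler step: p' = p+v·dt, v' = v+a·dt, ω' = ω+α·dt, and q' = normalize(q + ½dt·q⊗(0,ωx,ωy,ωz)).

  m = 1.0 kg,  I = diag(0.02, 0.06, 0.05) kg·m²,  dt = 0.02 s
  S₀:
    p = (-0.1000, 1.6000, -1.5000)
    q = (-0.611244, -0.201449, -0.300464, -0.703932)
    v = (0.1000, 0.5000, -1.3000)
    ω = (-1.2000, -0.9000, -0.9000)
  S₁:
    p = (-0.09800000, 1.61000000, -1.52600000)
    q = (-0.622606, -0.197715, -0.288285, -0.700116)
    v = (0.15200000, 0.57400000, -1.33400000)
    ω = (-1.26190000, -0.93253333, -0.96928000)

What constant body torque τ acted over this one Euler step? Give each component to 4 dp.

rate change Δω = (-0.06190000, -0.03253333, -0.06928000)
applied torque τ = (-0.0700, -0.1300, -0.1300)

τ = (-0.0700, -0.1300, -0.1300)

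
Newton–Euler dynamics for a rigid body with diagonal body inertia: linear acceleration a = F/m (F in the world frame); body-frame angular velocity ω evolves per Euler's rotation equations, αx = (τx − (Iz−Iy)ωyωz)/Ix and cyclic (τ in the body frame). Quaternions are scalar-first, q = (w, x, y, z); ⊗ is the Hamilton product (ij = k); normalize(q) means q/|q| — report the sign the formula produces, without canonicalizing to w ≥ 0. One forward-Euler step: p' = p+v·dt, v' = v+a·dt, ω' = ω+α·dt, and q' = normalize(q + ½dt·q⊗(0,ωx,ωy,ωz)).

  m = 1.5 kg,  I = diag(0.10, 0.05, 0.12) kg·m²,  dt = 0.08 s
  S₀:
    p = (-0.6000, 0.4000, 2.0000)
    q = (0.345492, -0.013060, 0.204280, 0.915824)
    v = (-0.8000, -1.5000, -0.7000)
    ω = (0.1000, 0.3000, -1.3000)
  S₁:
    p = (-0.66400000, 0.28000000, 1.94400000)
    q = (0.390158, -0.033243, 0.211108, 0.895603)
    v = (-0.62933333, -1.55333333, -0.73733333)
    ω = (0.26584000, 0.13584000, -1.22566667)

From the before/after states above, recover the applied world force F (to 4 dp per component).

velocity change Δv = (0.17066667, -0.05333333, -0.03733333)
F = m·Δv/dt = (3.2000, -1.0000, -0.7000)

F = (3.2000, -1.0000, -0.7000)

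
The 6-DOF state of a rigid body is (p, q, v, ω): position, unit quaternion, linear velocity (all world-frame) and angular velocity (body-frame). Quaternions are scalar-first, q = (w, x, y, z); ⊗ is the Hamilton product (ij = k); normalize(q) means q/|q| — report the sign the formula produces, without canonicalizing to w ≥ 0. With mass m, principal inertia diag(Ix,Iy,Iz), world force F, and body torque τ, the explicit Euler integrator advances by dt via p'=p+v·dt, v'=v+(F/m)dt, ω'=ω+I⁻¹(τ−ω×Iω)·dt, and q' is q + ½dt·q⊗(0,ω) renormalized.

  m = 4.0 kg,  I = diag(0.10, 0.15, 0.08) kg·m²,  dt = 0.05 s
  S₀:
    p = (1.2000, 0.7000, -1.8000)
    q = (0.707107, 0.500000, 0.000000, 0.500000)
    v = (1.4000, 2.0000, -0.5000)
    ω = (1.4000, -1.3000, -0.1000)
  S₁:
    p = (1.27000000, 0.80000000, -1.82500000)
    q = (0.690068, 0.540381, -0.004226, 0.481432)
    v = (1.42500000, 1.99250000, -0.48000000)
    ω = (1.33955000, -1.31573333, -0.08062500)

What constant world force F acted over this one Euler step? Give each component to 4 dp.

F = (2.0000, -0.6000, 1.6000)

v₁ − v₀ = (0.02500000, -0.00750000, 0.02000000)
F = m·Δv/dt = (2.0000, -0.6000, 1.6000)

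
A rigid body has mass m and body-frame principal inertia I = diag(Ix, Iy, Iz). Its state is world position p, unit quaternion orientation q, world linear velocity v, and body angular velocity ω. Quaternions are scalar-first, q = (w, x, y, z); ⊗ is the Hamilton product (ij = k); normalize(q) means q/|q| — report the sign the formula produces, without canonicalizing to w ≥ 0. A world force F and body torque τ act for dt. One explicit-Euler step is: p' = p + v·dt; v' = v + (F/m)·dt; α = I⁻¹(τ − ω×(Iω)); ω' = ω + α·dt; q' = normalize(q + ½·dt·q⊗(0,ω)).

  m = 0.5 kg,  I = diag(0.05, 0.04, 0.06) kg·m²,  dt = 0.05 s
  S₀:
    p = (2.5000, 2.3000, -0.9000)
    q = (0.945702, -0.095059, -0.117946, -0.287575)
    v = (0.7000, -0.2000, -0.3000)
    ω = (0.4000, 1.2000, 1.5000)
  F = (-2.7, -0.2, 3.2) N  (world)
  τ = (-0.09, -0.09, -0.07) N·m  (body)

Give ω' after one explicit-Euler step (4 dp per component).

ω' = (0.2740, 1.0950, 1.4457)

ω×(Iω) gyroscopic = (0.0360, -0.0060, -0.0048)
angular accel α = (-2.5200, -2.1000, -1.0867)
new body rate ω' = (0.2740, 1.0950, 1.4457)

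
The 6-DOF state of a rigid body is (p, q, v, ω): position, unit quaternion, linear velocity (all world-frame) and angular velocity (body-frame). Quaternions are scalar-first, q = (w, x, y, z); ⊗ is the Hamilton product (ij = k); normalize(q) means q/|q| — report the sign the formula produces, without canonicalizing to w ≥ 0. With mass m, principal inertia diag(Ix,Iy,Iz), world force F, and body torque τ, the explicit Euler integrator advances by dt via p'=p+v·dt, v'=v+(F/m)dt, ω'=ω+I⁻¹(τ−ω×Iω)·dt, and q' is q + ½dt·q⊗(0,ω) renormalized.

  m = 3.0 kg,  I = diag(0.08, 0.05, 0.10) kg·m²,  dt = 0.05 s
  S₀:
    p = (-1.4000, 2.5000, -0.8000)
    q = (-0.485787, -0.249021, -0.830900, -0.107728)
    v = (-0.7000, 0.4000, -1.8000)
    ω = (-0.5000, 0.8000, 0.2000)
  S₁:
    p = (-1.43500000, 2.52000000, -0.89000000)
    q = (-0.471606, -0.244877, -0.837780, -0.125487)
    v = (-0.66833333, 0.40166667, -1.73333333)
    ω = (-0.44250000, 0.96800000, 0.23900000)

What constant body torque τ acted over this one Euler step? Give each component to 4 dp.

τ = (0.1000, 0.1700, 0.0900)

Δω = ω₁−ω₀ = (0.05750000, 0.16800000, 0.03900000)
ω₀×(Iω₀) = (0.0080, 0.0020, 0.0120)
applied torque τ = (0.1000, 0.1700, 0.0900)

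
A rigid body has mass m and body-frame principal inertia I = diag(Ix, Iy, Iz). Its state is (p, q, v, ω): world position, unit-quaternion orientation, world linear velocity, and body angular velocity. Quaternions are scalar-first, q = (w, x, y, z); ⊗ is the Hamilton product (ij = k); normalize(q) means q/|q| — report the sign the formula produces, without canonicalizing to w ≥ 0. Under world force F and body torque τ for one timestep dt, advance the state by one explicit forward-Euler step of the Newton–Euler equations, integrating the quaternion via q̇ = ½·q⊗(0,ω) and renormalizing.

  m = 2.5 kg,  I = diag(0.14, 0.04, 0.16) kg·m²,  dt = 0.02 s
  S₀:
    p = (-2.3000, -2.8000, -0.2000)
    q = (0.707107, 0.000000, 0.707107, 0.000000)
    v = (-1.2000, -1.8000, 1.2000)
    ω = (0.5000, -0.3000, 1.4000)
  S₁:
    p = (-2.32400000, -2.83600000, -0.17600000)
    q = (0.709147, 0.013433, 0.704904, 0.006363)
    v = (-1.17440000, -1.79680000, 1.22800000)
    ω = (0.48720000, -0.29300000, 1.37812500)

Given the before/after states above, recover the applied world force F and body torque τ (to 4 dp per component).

F = (3.2000, 0.4000, 3.5000)
τ = (-0.1400, 0.0000, -0.1600)

Δω = ω₁−ω₀ = (-0.01280000, 0.00700000, -0.02187500)
I·α + gyro = (-0.1400, 0.0000, -0.1600)
Δv = v₁−v₀ = (0.02560000, 0.00320000, 0.02800000)
m·(v₁−v₀)/dt = (3.2000, 0.4000, 3.5000)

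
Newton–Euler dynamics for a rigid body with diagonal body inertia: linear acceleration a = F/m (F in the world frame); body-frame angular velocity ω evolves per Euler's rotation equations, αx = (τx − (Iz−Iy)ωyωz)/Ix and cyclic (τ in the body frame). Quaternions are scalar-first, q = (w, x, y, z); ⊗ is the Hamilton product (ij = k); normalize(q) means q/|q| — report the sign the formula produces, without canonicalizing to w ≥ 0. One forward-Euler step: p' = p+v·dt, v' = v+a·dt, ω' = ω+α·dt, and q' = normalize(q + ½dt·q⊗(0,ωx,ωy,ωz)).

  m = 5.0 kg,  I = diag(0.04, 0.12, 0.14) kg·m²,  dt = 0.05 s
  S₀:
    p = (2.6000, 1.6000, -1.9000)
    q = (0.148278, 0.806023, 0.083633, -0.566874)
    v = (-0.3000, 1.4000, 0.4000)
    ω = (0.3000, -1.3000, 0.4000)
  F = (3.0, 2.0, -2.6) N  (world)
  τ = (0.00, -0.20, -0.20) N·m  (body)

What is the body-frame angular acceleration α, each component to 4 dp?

precession coupling ω×(Iω) = (-0.0104, -0.0120, -0.0312)
α = I⁻¹(τ − ω×Iω) = (0.2600, -1.5667, -1.2057)

α = (0.2600, -1.5667, -1.2057)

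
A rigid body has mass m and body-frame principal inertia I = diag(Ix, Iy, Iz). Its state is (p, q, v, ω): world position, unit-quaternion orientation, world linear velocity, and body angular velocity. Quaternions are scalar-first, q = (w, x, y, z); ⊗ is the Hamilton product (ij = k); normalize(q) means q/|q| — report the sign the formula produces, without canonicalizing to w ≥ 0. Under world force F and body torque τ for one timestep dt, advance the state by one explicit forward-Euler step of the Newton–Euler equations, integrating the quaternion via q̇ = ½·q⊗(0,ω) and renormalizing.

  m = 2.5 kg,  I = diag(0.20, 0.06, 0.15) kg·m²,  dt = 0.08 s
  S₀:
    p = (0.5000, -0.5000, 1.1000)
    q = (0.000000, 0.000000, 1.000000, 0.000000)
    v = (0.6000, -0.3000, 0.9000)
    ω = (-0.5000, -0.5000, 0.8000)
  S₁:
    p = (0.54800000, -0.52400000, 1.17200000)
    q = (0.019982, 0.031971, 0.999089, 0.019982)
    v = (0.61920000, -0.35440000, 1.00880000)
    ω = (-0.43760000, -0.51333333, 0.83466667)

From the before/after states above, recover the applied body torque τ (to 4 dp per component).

rate change Δω = (0.06240000, -0.01333333, 0.03466667)
ω₀×(Iω₀) = (-0.0360, -0.0200, -0.0350)
I·α + gyro = (0.1200, -0.0300, 0.0300)

τ = (0.1200, -0.0300, 0.0300)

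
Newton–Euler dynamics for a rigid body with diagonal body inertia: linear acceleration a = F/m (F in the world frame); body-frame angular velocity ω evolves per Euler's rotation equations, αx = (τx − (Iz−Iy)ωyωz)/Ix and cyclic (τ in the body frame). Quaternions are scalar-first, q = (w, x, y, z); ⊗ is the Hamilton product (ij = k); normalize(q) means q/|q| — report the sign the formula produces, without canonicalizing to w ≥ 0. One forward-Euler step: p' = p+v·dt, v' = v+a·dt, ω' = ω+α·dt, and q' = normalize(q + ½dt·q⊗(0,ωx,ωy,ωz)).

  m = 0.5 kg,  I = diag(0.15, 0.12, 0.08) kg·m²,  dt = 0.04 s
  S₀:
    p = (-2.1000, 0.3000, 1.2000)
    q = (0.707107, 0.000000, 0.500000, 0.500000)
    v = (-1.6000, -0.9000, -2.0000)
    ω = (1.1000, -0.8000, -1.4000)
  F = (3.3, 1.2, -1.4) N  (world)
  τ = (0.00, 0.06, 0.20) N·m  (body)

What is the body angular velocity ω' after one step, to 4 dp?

ω' = (1.1119, -0.7441, -1.3132)

ω×(Iω) gyroscopic = (-0.0448, -0.1078, 0.0264)
angular accel α = (0.2987, 1.3983, 2.1700)
ω + α·dt = (1.1119, -0.7441, -1.3132)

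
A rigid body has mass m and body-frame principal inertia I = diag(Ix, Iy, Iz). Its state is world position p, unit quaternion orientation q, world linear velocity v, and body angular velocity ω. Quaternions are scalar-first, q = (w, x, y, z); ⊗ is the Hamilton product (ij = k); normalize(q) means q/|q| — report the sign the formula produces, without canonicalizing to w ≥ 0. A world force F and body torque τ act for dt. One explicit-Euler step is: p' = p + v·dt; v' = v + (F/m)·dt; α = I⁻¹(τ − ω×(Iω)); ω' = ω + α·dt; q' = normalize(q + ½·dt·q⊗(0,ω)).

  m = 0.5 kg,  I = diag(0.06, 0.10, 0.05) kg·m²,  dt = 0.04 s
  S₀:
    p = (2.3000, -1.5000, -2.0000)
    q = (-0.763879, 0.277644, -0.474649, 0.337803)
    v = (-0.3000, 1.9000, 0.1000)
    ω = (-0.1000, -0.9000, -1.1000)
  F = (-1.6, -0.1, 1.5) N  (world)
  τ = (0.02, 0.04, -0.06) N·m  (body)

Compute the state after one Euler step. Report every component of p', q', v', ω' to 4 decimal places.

a = F/m = (-3.2000, -0.2000, 3.0000)
p + v·dt = (2.2880, -1.4240, -1.9960)
v' = v + a·dt = (-0.4280, 1.8920, 0.2200)
precession coupling ω×(Iω) = (-0.0495, 0.0011, 0.0036)
α = I⁻¹(τ − ω×Iω) = (1.1583, 0.3890, -1.2720)
ω' = ω + α·dt = (-0.0537, -0.8844, -1.1509)
2q̇ = q⊗(0,ω) = (-0.0278364, 0.9025245, 0.9591192, 0.5429224)
q' = normalize(q + ½dt·q⊗(0,ω)) = (-0.7641, 0.2956, -0.4553, 0.3485)

p' = (2.2880, -1.4240, -1.9960)
q' = (-0.7641, 0.2956, -0.4553, 0.3485)
v' = (-0.4280, 1.8920, 0.2200)
ω' = (-0.0537, -0.8844, -1.1509)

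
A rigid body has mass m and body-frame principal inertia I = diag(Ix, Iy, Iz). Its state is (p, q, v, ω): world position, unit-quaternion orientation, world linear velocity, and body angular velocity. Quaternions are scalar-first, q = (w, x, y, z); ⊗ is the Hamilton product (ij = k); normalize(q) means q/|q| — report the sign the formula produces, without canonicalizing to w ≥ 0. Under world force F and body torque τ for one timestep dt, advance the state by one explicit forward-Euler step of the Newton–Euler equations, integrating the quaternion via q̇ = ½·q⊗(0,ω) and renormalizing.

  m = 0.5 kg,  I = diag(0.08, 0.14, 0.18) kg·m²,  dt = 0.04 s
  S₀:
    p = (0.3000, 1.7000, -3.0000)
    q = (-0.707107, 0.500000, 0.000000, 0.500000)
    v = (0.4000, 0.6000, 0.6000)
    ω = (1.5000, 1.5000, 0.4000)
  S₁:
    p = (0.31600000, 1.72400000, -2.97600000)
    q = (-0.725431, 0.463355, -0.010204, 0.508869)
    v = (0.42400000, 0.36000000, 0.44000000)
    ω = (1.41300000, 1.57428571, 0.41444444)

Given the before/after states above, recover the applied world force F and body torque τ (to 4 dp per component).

v₁ − v₀ = (0.02400000, -0.24000000, -0.16000000)
F = m·Δv/dt = (0.3000, -3.0000, -2.0000)
rate change Δω = (-0.08700000, 0.07428571, 0.01444444)
τ = I·(Δω/dt) + ω₀×(Iω₀) = (-0.1500, 0.2000, 0.2000)

F = (0.3000, -3.0000, -2.0000)
τ = (-0.1500, 0.2000, 0.2000)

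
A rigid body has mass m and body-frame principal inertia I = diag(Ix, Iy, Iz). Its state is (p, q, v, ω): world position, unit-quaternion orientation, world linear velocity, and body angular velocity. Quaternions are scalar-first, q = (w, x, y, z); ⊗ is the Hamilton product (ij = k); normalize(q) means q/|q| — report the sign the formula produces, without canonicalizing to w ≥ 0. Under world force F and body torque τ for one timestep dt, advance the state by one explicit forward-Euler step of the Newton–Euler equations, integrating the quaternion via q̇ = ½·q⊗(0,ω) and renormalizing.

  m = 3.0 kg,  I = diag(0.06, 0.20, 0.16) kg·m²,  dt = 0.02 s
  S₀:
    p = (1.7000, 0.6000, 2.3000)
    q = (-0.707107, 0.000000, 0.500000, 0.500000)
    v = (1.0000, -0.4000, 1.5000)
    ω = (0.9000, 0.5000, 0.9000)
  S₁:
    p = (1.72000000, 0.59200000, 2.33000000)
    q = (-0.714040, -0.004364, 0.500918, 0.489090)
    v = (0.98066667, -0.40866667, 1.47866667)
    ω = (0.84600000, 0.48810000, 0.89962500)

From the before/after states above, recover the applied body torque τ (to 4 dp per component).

τ = (-0.1800, -0.2000, 0.0600)

rate change Δω = (-0.05400000, -0.01190000, -0.00037500)
ω₀×(Iω₀) = (-0.0180, -0.0810, 0.0630)
τ = I·(Δω/dt) + ω₀×(Iω₀) = (-0.1800, -0.2000, 0.0600)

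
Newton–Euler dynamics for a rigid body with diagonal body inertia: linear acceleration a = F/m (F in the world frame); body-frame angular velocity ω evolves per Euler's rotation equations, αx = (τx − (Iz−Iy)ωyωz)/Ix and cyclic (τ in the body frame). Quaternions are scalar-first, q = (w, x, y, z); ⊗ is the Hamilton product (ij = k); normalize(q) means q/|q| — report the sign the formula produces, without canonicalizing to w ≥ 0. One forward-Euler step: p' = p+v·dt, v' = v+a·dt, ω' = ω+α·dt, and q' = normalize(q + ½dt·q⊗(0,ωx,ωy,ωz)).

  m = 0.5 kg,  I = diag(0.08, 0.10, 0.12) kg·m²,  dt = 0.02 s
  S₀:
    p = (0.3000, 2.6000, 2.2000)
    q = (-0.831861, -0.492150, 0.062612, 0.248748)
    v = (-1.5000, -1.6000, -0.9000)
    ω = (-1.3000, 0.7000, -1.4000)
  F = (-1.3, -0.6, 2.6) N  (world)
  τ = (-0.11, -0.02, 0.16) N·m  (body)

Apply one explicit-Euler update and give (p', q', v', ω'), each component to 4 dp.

gyro term ω×Iω = (-0.0196, -0.0728, -0.0182)
(τ − ω×Iω)/I = (-1.1300, 0.5280, 1.4850)
ω' = ω + α·dt = (-1.3226, 0.7106, -1.3703)
Hamilton product q⊗(0,ω) = (-0.3353762, 0.8196389, -1.5946851, 0.9014960)
q' = normalize(q + ½dt·q⊗(0,ω)) = (-0.8350, -0.4839, 0.0467, 0.2577)
a = F/m = (-2.6000, -1.2000, 5.2000)
new position p' = (0.2700, 2.5680, 2.1820)
v' = v + a·dt = (-1.5520, -1.6240, -0.7960)

p' = (0.2700, 2.5680, 2.1820)
q' = (-0.8350, -0.4839, 0.0467, 0.2577)
v' = (-1.5520, -1.6240, -0.7960)
ω' = (-1.3226, 0.7106, -1.3703)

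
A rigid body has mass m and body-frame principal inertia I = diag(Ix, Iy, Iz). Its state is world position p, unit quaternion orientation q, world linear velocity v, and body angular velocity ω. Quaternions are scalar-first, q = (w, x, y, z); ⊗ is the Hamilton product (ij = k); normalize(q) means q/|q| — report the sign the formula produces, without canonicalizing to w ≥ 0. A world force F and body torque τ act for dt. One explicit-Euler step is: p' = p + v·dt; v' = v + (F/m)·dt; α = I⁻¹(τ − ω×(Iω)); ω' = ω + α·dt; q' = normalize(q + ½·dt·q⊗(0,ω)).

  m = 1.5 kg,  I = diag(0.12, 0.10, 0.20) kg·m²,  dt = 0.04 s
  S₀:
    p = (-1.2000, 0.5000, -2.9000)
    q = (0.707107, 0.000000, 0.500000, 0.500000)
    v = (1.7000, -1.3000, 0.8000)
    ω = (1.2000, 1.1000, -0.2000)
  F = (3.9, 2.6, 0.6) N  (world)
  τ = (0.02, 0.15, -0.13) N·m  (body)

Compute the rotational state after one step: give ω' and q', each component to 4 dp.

precession coupling ω×(Iω) = (-0.0220, 0.0192, -0.0264)
α = I⁻¹(τ − ω×Iω) = (0.3500, 1.3080, -0.5180)
new body rate ω' = (1.2140, 1.1523, -0.2207)
2q̇ = q⊗(0,ω) = (-0.4500000, 0.1985284, 1.3778177, -0.7414214)
q' = normalize(q + ½dt·q⊗(0,ω)) = (0.6977, 0.0040, 0.5273, 0.4849)

ω' = (1.2140, 1.1523, -0.2207)
q' = (0.6977, 0.0040, 0.5273, 0.4849)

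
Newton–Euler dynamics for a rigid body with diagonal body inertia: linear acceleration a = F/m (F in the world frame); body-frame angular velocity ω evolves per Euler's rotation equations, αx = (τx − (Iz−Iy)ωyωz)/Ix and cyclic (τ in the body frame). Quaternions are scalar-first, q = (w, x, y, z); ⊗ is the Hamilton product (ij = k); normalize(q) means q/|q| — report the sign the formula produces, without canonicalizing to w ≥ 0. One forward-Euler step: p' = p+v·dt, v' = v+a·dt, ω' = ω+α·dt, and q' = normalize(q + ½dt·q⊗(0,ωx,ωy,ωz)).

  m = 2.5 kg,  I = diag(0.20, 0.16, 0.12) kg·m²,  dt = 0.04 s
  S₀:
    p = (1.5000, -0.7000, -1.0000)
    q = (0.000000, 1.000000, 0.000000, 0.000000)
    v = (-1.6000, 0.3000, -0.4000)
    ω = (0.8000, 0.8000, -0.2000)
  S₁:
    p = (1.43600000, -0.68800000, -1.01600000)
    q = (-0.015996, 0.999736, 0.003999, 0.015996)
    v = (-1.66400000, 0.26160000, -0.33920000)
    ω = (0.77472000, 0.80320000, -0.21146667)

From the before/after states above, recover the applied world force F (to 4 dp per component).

F = (-4.0000, -2.4000, 3.8000)

Δv = v₁−v₀ = (-0.06400000, -0.03840000, 0.06080000)
m·(v₁−v₀)/dt = (-4.0000, -2.4000, 3.8000)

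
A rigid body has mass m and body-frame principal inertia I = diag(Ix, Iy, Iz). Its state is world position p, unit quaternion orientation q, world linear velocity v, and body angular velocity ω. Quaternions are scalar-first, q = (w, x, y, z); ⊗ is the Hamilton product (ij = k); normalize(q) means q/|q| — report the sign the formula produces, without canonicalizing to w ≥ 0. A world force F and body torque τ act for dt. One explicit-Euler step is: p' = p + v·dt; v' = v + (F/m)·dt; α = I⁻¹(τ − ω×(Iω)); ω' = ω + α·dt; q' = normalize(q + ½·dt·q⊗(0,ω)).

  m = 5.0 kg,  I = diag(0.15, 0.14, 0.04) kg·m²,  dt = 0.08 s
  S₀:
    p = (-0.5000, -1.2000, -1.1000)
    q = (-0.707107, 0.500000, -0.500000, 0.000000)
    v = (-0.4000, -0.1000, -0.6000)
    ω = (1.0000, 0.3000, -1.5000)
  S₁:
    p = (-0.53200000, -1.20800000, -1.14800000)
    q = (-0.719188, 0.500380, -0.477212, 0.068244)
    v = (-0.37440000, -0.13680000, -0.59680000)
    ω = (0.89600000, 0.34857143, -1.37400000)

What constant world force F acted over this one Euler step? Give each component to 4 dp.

Δv = v₁−v₀ = (0.02560000, -0.03680000, 0.00320000)
F = m·Δv/dt = (1.6000, -2.3000, 0.2000)

F = (1.6000, -2.3000, 0.2000)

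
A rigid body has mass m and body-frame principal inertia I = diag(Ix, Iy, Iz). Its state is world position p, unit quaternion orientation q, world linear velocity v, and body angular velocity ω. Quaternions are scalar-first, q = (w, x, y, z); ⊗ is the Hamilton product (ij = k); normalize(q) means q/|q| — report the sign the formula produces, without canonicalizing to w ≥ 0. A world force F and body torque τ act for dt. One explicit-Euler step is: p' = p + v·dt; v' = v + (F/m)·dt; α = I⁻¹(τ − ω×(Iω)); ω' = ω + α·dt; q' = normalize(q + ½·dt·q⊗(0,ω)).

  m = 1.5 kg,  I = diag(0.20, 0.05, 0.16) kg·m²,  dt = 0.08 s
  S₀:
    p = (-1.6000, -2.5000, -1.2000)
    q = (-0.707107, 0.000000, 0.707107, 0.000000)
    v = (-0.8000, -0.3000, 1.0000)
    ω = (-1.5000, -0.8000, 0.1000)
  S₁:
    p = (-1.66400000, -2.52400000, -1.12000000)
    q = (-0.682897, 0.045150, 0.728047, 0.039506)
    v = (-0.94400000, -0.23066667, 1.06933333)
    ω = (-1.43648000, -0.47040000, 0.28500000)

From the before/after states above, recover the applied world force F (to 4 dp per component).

F = (-2.7000, 1.3000, 1.3000)

Δv = v₁−v₀ = (-0.14400000, 0.06933333, 0.06933333)
applied force F = (-2.7000, 1.3000, 1.3000)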